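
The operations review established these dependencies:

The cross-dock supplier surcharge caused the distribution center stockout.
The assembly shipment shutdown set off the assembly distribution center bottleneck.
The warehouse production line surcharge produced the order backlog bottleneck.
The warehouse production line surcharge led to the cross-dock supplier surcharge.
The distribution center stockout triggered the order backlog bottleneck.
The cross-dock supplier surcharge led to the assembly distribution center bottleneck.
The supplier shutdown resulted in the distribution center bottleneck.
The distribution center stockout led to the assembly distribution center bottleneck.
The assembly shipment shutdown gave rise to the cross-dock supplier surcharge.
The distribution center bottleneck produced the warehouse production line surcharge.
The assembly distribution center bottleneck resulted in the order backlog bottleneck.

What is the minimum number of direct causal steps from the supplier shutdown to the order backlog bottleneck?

3

Shortest chain: the supplier shutdown → the distribution center bottleneck → the warehouse production line surcharge → the order backlog bottleneck.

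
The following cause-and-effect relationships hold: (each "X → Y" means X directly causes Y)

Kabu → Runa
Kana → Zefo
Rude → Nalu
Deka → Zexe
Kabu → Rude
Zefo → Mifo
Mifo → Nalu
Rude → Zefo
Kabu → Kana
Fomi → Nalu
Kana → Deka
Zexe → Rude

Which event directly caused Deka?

Kana

Upstream contributors include Kabu, but only Kana feeds directly into Deka.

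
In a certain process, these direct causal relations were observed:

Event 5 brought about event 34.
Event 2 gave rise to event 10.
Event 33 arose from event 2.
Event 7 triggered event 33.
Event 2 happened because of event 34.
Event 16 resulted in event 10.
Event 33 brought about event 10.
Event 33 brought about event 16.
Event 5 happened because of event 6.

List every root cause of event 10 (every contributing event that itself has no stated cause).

event 6, event 7

Tracing upstream from event 10: event 10 ← event 2 ← event 34 ← event 5 ← event 6.
A separate upstream branch: event 10 ← event 33 ← event 7.
Each of those chain origins has no stated cause.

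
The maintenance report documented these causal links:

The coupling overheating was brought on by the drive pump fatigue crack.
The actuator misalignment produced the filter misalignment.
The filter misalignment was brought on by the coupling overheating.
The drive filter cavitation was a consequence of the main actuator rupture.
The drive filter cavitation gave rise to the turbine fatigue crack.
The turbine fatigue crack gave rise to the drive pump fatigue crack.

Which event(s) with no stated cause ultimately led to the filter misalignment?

Tracing upstream from the filter misalignment: the filter misalignment ← the coupling overheating ← the drive pump fatigue crack ← the turbine fatigue crack ← the drive filter cavitation ← the main actuator rupture.
A separate upstream branch: the filter misalignment ← the actuator misalignment.
Each of those chain origins has no stated cause.

the actuator misalignment, the main actuator rupture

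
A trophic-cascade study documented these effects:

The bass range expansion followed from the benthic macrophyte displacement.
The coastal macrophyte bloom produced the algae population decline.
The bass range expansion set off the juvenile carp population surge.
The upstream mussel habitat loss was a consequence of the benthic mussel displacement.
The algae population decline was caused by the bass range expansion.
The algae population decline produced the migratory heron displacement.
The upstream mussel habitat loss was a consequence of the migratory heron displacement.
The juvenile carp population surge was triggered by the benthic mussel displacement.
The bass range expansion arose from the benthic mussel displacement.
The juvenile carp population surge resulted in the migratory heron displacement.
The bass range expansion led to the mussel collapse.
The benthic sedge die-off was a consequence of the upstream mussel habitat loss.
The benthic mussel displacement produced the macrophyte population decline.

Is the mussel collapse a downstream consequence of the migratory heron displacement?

No

The migratory heron displacement leads to the upstream mussel habitat loss, the benthic sedge die-off; the mussel collapse is not among them.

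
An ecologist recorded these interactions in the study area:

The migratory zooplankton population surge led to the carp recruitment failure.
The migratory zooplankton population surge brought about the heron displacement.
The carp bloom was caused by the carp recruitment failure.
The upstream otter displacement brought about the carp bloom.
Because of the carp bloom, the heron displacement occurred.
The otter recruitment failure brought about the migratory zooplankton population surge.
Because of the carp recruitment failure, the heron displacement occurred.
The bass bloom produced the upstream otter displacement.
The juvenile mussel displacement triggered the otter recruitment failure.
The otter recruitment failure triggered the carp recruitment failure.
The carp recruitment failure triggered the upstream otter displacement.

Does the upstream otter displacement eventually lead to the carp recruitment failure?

The upstream otter displacement leads to the carp bloom, the heron displacement; the carp recruitment failure is not among them.

No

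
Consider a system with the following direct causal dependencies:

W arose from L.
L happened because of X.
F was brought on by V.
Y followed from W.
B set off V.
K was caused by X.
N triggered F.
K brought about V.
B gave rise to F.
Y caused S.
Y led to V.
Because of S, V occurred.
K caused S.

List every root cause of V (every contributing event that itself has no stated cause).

Tracing upstream from V: V ← K ← X.
A separate upstream branch: V ← B.
Each of those chain origins has no stated cause.

B, X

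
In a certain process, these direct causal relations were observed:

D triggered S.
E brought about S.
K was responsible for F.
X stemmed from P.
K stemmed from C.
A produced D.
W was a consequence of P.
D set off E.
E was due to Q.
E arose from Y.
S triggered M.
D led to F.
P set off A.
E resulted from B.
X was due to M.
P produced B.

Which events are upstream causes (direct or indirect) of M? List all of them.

Immediate cause of M: S.
Further upstream: P, A, D, Q, B, Y, E.

A, B, D, E, P, Q, S, Y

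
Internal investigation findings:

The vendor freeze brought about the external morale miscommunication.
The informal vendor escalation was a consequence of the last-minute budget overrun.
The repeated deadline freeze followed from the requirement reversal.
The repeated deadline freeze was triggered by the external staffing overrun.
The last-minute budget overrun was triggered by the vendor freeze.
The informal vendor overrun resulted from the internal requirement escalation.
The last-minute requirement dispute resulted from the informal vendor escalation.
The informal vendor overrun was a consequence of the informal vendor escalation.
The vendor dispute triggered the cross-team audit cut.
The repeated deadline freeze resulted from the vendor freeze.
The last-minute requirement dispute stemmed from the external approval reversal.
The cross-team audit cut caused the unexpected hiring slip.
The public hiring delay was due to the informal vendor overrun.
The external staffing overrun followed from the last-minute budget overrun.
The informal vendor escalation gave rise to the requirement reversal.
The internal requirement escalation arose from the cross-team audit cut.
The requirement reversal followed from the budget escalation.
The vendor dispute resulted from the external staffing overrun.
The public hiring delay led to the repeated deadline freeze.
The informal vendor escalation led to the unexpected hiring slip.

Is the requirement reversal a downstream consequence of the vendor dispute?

The vendor dispute leads to the cross-team audit cut, the internal requirement escalation, the informal vendor overrun, the unexpected hiring slip, the public hiring delay, the repeated deadline freeze; the requirement reversal is not among them.

No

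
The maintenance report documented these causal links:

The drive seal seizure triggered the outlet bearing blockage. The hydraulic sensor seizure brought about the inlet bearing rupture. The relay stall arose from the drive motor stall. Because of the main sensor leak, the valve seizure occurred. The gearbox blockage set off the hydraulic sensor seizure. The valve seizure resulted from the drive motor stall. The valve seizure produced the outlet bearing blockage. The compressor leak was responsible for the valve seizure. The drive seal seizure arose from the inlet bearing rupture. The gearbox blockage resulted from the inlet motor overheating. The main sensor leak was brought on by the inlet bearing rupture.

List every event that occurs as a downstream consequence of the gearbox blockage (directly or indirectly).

the drive seal seizure, the hydraulic sensor seizure, the inlet bearing rupture, the main sensor leak, the outlet bearing blockage, the valve seizure

Direct effects: the hydraulic sensor seizure.
2 steps out: the inlet bearing rupture.
3 steps out: the main sensor leak, the drive seal seizure.
4 steps out: the valve seizure, the outlet bearing blockage.
Not reachable from it: the drive motor stall, the inlet motor overheating, the relay stall, the compressor leak.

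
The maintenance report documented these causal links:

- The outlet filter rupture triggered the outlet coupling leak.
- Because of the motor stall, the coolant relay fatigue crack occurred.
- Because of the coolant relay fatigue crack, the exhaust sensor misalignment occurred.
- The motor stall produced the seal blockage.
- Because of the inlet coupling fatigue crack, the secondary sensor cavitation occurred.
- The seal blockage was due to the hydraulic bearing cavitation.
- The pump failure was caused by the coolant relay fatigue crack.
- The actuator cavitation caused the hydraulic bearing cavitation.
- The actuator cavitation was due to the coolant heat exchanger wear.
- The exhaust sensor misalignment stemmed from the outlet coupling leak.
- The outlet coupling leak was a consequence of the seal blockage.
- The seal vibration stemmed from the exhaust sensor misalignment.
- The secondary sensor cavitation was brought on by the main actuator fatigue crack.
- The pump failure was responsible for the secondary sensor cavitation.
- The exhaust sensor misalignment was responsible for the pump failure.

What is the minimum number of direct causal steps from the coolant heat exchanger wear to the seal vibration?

6

Shortest chain: the coolant heat exchanger wear → the actuator cavitation → the hydraulic bearing cavitation → the seal blockage → the outlet coupling leak → the exhaust sensor misalignment → the seal vibration.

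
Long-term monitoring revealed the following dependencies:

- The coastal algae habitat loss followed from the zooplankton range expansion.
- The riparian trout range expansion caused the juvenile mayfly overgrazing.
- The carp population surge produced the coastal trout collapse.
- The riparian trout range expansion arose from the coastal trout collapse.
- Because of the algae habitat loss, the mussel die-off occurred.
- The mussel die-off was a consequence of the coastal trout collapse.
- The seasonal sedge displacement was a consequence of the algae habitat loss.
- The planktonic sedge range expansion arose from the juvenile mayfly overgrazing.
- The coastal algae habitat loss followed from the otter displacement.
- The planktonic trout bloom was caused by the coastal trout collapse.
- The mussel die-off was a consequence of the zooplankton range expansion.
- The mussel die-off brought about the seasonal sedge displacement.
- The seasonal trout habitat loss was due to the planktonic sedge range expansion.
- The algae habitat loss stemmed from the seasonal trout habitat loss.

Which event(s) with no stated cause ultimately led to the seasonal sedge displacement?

Tracing upstream from the seasonal sedge displacement: the seasonal sedge displacement ← the mussel die-off ← the coastal trout collapse ← the carp population surge.
A separate upstream branch: the seasonal sedge displacement ← the mussel die-off ← the zooplankton range expansion.
Each of those chain origins has no stated cause.

the carp population surge, the zooplankton range expansion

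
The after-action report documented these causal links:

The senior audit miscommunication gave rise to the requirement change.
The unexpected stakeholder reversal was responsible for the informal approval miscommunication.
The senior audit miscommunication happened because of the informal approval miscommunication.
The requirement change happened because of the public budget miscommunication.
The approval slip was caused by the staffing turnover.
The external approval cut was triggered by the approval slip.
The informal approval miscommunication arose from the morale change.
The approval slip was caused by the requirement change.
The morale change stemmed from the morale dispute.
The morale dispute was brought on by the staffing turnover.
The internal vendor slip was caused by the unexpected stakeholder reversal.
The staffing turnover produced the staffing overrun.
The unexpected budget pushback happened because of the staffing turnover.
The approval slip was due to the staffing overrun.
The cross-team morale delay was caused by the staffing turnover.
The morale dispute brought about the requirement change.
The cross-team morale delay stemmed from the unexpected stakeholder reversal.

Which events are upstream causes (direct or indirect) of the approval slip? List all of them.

the informal approval miscommunication, the morale change, the morale dispute, the public budget miscommunication, the requirement change, the senior audit miscommunication, the staffing overrun, the staffing turnover, the unexpected stakeholder reversal

Immediate causes of the approval slip: the staffing turnover, the staffing overrun, the requirement change.
Further upstream: the unexpected stakeholder reversal, the morale dispute, the morale change, the informal approval miscommunication, the senior audit miscommunication, the public budget miscommunication.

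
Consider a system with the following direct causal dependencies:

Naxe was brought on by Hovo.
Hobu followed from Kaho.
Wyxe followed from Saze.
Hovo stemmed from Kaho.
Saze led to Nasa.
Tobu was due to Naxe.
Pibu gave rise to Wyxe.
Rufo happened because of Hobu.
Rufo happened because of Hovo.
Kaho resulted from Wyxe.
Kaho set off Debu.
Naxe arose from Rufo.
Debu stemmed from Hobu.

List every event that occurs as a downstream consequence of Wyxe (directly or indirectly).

Direct effects: Kaho.
2 steps out: Hobu, Debu, Hovo.
3 steps out: Rufo, Naxe.
4 steps out: Tobu.
Not reachable from it: Saze, Nasa, Pibu.

Debu, Hobu, Hovo, Kaho, Naxe, Rufo, Tobu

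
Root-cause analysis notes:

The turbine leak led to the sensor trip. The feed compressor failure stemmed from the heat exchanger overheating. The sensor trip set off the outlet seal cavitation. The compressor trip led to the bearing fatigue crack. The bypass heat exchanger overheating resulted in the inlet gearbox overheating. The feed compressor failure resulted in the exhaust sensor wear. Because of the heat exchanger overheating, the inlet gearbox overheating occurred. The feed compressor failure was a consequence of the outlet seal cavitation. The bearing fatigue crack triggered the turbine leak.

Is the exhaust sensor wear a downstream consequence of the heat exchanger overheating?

Yes

There is a causal chain: the heat exchanger overheating → the feed compressor failure → the exhaust sensor wear.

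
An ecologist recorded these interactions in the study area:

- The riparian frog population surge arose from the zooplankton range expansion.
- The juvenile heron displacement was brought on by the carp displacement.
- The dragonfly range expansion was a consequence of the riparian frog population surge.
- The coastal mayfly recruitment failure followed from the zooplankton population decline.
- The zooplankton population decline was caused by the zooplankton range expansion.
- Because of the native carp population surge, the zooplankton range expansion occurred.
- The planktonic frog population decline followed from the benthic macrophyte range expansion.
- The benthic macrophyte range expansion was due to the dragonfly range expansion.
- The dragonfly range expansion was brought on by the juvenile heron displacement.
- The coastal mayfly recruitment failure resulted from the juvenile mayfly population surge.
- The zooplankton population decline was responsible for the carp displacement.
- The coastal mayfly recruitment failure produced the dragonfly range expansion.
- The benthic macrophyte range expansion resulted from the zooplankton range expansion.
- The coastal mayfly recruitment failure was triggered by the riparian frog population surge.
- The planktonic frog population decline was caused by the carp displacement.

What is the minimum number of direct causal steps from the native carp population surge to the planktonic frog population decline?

3

Shortest chain: the native carp population surge → the zooplankton range expansion → the benthic macrophyte range expansion → the planktonic frog population decline.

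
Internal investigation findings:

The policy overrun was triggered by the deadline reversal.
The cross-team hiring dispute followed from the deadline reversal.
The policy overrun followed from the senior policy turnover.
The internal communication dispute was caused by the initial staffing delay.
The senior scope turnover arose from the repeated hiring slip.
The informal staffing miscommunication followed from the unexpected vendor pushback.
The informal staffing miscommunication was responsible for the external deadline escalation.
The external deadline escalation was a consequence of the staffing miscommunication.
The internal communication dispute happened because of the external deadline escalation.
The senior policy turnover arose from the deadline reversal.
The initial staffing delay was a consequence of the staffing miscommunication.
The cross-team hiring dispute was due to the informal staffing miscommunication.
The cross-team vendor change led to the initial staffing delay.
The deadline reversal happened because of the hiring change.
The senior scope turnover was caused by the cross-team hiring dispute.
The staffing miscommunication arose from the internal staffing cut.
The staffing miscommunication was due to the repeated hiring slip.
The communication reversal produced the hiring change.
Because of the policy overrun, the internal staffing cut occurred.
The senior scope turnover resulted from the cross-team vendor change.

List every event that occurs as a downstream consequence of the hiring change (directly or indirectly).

Direct effects: the deadline reversal.
2 steps out: the senior policy turnover, the policy overrun, the cross-team hiring dispute.
3 steps out: the internal staffing cut, the senior scope turnover.
4 steps out: the staffing miscommunication.
5 steps out: the external deadline escalation, the initial staffing delay.
6 steps out: the internal communication dispute.
Not reachable from it: the communication reversal, the cross-team vendor change, the unexpected vendor pushback, the informal staffing miscommunication, the repeated hiring slip.

the cross-team hiring dispute, the deadline reversal, the external deadline escalation, the initial staffing delay, the internal communication dispute, the internal staffing cut, the policy overrun, the senior policy turnover, the senior scope turnover, the staffing miscommunication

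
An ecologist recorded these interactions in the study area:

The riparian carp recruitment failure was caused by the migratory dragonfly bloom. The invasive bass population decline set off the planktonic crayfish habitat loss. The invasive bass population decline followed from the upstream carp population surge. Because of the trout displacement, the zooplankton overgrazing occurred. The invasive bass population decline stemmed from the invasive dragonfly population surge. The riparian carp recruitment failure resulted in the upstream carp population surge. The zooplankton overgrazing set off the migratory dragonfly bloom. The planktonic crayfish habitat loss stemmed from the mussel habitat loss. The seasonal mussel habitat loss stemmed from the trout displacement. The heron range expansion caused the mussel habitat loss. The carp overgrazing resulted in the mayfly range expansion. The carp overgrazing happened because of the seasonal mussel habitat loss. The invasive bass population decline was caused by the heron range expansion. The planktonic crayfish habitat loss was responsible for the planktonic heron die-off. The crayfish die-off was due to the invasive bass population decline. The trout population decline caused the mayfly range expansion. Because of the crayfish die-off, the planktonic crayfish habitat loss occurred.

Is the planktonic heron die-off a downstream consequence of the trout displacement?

Yes

There is a causal chain: the trout displacement → the zooplankton overgrazing → the migratory dragonfly bloom → the riparian carp recruitment failure → the upstream carp population surge → the invasive bass population decline → the planktonic crayfish habitat loss → the planktonic heron die-off.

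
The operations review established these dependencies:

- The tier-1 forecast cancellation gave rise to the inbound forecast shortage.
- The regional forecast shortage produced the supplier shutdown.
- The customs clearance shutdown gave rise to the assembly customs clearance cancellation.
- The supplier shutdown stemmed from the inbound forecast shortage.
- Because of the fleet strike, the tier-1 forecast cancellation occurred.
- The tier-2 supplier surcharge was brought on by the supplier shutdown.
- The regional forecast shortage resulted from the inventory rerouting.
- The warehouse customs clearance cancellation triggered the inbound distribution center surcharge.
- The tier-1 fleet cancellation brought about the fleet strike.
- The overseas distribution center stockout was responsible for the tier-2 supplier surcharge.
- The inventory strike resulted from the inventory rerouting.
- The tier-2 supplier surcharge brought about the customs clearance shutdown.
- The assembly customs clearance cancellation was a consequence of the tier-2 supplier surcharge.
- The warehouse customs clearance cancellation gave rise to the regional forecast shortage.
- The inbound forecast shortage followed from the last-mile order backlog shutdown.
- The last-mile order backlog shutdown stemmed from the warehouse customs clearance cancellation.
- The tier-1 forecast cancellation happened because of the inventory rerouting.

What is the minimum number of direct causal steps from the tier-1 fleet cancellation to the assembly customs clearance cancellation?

Shortest chain: the tier-1 fleet cancellation → the fleet strike → the tier-1 forecast cancellation → the inbound forecast shortage → the supplier shutdown → the tier-2 supplier surcharge → the assembly customs clearance cancellation.

6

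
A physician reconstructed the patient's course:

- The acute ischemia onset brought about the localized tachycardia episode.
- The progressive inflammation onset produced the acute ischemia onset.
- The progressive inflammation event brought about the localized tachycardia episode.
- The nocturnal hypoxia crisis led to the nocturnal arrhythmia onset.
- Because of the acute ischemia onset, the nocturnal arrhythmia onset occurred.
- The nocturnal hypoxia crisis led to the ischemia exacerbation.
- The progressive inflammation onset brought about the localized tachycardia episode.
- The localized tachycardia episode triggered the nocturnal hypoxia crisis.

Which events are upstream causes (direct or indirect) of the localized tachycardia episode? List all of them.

the acute ischemia onset, the progressive inflammation event, the progressive inflammation onset

Immediate causes of the localized tachycardia episode: the progressive inflammation event, the progressive inflammation onset, the acute ischemia onset.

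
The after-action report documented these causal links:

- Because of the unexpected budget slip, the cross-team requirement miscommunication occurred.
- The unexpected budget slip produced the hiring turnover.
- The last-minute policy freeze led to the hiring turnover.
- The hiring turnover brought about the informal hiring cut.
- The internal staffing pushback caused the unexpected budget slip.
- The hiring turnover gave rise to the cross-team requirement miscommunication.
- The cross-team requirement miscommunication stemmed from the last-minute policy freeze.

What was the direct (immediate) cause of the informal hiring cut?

the hiring turnover

Upstream contributors include the internal staffing pushback, the last-minute policy freeze, the unexpected budget slip, but only the hiring turnover feeds directly into the informal hiring cut.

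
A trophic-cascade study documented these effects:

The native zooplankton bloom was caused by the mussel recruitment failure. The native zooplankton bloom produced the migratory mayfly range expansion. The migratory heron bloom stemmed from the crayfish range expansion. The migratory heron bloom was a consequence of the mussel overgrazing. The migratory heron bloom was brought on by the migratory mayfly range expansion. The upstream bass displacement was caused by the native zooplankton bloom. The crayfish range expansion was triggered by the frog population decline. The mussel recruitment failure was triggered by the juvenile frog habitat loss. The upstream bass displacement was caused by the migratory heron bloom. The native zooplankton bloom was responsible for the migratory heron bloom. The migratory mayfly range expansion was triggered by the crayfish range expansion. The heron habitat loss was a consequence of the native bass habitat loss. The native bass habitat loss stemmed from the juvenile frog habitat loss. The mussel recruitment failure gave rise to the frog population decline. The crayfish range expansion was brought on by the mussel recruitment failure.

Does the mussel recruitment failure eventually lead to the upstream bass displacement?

Yes

There is a causal chain: the mussel recruitment failure → the native zooplankton bloom → the upstream bass displacement.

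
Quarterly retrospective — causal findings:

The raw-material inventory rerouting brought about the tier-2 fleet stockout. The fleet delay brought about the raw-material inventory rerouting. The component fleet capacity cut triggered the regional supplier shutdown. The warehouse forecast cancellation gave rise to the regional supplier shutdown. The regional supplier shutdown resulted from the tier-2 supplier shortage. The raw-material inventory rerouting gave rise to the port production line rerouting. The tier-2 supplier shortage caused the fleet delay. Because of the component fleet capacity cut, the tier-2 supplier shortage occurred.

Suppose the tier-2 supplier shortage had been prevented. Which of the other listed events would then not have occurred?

Downstream of the tier-2 supplier shortage: the fleet delay, the regional supplier shutdown, the raw-material inventory rerouting, the tier-2 fleet stockout, the port production line rerouting.
Of those, still caused via another path: the regional supplier shutdown.
The remainder have no surviving cause.

the fleet delay, the port production line rerouting, the raw-material inventory rerouting, the tier-2 fleet stockout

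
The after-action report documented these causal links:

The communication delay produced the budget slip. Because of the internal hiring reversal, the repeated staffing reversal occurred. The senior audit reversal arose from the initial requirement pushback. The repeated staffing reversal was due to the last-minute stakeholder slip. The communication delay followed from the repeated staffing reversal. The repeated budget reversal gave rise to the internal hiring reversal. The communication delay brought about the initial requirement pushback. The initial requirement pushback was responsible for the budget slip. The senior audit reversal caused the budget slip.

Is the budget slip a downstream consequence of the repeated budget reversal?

Yes

There is a causal chain: the repeated budget reversal → the internal hiring reversal → the repeated staffing reversal → the communication delay → the budget slip.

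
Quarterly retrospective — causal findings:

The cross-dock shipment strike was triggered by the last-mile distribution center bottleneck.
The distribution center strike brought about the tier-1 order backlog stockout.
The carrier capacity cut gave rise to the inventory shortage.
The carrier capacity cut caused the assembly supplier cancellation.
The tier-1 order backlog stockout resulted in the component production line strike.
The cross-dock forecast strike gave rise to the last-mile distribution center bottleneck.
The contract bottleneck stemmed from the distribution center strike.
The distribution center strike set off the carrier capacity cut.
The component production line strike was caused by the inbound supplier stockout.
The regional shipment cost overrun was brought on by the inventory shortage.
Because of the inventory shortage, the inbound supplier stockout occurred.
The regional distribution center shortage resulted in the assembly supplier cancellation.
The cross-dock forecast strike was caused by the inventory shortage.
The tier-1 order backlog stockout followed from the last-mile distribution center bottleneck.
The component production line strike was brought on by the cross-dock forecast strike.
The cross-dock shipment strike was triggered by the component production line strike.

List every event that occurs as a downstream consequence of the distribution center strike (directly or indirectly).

Direct effects: the carrier capacity cut, the contract bottleneck, the tier-1 order backlog stockout.
2 steps out: the assembly supplier cancellation, the inventory shortage, the component production line strike.
3 steps out: the cross-dock forecast strike, the inbound supplier stockout, the cross-dock shipment strike, the regional shipment cost overrun.
4 steps out: the last-mile distribution center bottleneck.
Not reachable from it: the regional distribution center shortage.

the assembly supplier cancellation, the carrier capacity cut, the component production line strike, the contract bottleneck, the cross-dock forecast strike, the cross-dock shipment strike, the inbound supplier stockout, the inventory shortage, the last-mile distribution center bottleneck, the regional shipment cost overrun, the tier-1 order backlog stockout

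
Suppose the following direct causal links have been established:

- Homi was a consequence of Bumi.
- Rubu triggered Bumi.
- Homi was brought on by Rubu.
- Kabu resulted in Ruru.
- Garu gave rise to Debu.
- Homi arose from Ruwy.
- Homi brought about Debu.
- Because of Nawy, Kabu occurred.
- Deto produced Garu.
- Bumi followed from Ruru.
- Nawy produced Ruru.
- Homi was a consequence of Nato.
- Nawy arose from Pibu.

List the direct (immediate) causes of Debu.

Upstream contributors include Deto, Pibu, Nawy, Ruwy, Kabu, Ruru, Rubu, Nato, Bumi, but only Garu, Homi feed directly into Debu.

Garu, Homi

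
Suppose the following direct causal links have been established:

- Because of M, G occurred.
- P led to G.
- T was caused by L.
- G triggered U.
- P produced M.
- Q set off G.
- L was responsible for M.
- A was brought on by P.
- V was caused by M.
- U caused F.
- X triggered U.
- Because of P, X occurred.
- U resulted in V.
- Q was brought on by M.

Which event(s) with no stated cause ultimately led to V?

Tracing upstream from V: V ← M ← P.
A separate upstream branch: V ← M ← L.
Each of those chain origins has no stated cause.

L, P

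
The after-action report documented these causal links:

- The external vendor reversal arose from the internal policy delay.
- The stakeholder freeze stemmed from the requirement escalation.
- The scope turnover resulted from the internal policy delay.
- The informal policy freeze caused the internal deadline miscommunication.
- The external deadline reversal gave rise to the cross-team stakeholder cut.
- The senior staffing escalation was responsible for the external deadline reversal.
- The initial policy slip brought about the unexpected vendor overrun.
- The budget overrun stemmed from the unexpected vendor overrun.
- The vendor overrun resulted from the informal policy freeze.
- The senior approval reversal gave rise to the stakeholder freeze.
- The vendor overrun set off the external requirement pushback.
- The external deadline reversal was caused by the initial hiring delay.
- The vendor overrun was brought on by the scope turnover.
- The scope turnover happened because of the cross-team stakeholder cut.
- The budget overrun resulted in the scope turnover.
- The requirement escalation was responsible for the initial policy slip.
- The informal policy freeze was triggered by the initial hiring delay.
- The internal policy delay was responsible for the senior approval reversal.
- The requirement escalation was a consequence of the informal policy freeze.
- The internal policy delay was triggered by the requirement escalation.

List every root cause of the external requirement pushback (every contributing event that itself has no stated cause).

Tracing upstream from the external requirement pushback: the external requirement pushback ← the vendor overrun ← the informal policy freeze ← the initial hiring delay.
A separate upstream branch: the external requirement pushback ← the vendor overrun ← the scope turnover ← the cross-team stakeholder cut ← the external deadline reversal ← the senior staffing escalation.
Each of those chain origins has no stated cause.

the initial hiring delay, the senior staffing escalation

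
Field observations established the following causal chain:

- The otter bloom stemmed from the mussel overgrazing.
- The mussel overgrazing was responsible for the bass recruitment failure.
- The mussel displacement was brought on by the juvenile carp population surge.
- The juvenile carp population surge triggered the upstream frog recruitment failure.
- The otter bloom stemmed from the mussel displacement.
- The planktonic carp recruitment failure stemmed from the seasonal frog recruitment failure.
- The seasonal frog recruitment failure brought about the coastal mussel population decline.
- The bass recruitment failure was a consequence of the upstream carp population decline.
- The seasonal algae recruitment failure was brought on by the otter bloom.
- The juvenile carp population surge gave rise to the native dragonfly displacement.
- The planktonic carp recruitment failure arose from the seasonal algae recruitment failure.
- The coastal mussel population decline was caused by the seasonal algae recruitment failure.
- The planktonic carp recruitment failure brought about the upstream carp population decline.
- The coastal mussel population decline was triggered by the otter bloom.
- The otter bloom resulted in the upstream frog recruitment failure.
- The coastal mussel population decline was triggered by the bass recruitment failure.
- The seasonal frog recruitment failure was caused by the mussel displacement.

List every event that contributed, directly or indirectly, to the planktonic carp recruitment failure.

the juvenile carp population surge, the mussel displacement, the mussel overgrazing, the otter bloom, the seasonal algae recruitment failure, the seasonal frog recruitment failure

Immediate causes of the planktonic carp recruitment failure: the seasonal algae recruitment failure, the seasonal frog recruitment failure.
Further upstream: the juvenile carp population surge, the mussel displacement, the mussel overgrazing, the otter bloom.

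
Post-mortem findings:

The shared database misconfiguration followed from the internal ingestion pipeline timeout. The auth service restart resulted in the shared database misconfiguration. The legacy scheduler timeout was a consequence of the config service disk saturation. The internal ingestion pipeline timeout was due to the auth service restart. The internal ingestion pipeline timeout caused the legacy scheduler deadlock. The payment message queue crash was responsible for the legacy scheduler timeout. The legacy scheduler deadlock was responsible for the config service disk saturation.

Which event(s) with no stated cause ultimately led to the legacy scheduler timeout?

the auth service restart, the payment message queue crash

Tracing upstream from the legacy scheduler timeout: the legacy scheduler timeout ← the payment message queue crash.
A separate upstream branch: the legacy scheduler timeout ← the config service disk saturation ← the legacy scheduler deadlock ← the internal ingestion pipeline timeout ← the auth service restart.
Each of those chain origins has no stated cause.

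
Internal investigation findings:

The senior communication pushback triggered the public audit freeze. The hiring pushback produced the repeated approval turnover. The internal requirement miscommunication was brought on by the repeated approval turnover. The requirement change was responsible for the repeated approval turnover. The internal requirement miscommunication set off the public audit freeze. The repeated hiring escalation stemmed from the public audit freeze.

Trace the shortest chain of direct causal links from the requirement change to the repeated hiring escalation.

the requirement change → the repeated approval turnover
the repeated approval turnover → the internal requirement miscommunication
the internal requirement miscommunication → the public audit freeze
the public audit freeze → the repeated hiring escalation
Length: 4 steps.

the requirement change → the repeated approval turnover → the internal requirement miscommunication → the public audit freeze → the repeated hiring escalation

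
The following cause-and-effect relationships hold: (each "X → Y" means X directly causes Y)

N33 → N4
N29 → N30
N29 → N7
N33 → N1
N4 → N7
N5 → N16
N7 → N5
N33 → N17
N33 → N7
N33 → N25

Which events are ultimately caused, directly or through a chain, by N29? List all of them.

Direct effects: N7, N30.
2 steps out: N5.
3 steps out: N16.
Not reachable from it: N33, N4, N25, N1, N17.

N16, N30, N5, N7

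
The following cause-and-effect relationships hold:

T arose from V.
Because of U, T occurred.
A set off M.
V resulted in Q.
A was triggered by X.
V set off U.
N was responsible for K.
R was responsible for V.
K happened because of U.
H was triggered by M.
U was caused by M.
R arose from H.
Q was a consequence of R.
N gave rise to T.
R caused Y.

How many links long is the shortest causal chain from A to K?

3

Shortest chain: A → M → U → K.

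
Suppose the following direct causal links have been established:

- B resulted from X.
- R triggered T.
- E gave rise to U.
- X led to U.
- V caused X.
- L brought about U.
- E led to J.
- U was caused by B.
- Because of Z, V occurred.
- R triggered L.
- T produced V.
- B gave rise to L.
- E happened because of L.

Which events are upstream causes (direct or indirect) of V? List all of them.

R, T, Z

Immediate causes of V: T, Z.
Further upstream: R.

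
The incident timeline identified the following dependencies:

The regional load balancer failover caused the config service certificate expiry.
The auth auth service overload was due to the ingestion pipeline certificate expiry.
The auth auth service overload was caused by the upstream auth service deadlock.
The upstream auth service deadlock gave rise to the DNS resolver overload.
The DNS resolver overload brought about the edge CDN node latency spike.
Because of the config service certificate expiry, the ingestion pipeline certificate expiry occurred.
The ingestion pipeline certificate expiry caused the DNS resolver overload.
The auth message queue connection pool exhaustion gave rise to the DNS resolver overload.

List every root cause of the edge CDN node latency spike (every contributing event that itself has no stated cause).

Tracing upstream from the edge CDN node latency spike: the edge CDN node latency spike ← the DNS resolver overload ← the ingestion pipeline certificate expiry ← the config service certificate expiry ← the regional load balancer failover.
A separate upstream branch: the edge CDN node latency spike ← the DNS resolver overload ← the upstream auth service deadlock.
A separate upstream branch: the edge CDN node latency spike ← the DNS resolver overload ← the auth message queue connection pool exhaustion.
Each of those chain origins has no stated cause.

the auth message queue connection pool exhaustion, the regional load balancer failover, the upstream auth service deadlock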